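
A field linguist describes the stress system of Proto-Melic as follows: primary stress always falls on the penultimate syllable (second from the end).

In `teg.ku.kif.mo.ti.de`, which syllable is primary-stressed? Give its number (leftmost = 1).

5

The word has 6 syllables; the penultimate syllable (second from the end) is syllable 5 (ti).
Primary stress: syllable 5 → teg.ku.kif.mo.ˈti.de.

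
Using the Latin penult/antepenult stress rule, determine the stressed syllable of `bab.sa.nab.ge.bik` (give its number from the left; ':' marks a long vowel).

Classical Latin: stress the penult if heavy (long vowel or closed), else the antepenult.
Weights: 3 nab H, 4 ge L, 5 bik H.
The penult (syllable 4, ge) is light, so stress falls on the antepenult (syllable 3, nab).
Stress on syllable 3: bab.sa.ˈnab.ge.bik.

3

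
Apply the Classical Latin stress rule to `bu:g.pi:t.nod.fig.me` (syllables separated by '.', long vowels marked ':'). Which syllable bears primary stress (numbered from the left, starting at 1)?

Classical Latin: stress the penult if heavy (long vowel or closed), else the antepenult.
Weights: 3 nod H, 4 fig H, 5 me L.
The penult (syllable 4, fig) is heavy, so it takes stress.
Stress on syllable 4: bu:g.pi:t.nod.ˈfig.me.

4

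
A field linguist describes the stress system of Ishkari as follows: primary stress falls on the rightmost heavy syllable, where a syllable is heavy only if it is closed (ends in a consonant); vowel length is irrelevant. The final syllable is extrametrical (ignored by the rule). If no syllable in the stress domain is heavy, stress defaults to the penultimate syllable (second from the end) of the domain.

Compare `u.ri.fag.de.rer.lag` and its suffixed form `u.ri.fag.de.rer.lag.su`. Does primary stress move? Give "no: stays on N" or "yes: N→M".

yes: 5→6

Base `u.ri.fag.de.rer.lag` (6 syllables):
  The final syllable (6, lag) is extrametrical; the stress domain is syllables 1–5.
  Weights: 1 u L, 2 ri L, 3 fag H, 4 de L, 5 rer H.
  Heavy syllables in the domain: 3, 5. The rightmost is syllable 5 (rer).
  → primary stress on syllable 5.
Suffixed `u.ri.fag.de.rer.lag.su` (7 syllables):
  The final syllable (7, su) is extrametrical; the stress domain is syllables 1–6.
  Weights: 1 u L, 2 ri L, 3 fag H, 4 de L, 5 rer H, 6 lag H.
  Heavy syllables in the domain: 3, 5, 6. The rightmost is syllable 6 (lag).
  → primary stress on syllable 6.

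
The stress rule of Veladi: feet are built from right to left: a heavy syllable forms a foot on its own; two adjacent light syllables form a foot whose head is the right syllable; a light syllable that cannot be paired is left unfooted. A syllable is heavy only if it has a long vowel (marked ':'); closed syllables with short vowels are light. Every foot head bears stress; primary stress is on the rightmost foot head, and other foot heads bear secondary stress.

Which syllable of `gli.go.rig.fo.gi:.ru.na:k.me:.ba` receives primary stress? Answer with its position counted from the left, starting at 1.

Weights: 1 gli L, 2 go L, 3 rig L, 4 fo L, 5 gi: H, 6 ru L, 7 na:k H, 8 me: H, 9 ba L.
Parse right to left (heavy = foot alone; LL = one foot; stranded L unfooted): (gli.ˈgo) (rig.ˈfo) (ˈgi:) ru (ˈna:k) (ˈme:) ba.
Foot heads: 2, 4, 5, 7, 8.
Primary stress on the rightmost head = syllable 8.
Primary stress: syllable 8 → gli.go.rig.fo.gi:.ru.na:k.ˈme:.ba.

8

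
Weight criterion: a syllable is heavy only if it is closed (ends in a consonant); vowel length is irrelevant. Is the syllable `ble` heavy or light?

light

`ble`: short vowel, open (no coda). Open (no coda) → light.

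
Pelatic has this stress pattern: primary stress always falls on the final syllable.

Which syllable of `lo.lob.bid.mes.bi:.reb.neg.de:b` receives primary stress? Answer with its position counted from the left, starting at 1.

The word has 8 syllables; the final syllable is syllable 8 (de:b).
Primary stress: syllable 8 → lo.lob.bid.mes.bi:.reb.neg.ˈde:b.

8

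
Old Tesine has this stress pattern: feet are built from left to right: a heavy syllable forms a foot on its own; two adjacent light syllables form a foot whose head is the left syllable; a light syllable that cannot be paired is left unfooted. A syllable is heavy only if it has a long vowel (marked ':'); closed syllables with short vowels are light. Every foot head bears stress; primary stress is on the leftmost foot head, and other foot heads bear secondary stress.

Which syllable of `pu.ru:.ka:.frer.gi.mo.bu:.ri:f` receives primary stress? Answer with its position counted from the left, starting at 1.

Weights: 1 pu L, 2 ru: H, 3 ka: H, 4 frer L, 5 gi L, 6 mo L, 7 bu: H, 8 ri:f H.
Parse left to right (heavy = foot alone; LL = one foot; stranded L unfooted): pu (ˈru:) (ˈka:) (ˈfrer.gi) mo (ˈbu:) (ˈri:f).
Foot heads: 2, 3, 4, 7, 8.
Primary stress on the leftmost head = syllable 2.
Primary stress: syllable 2 → pu.ˈru:.ka:.frer.gi.mo.bu:.ri:f.

2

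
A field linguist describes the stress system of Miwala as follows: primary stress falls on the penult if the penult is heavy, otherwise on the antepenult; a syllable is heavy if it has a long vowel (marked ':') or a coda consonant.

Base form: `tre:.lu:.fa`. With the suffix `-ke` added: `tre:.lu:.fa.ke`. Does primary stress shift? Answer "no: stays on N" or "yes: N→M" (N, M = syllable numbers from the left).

Base `tre:.lu:.fa` (3 syllables):
  Weights: 1 tre: H, 2 lu: H, 3 fa L.
  The penult (syllable 2, lu:) is heavy, so it takes stress.
  → primary stress on syllable 2.
Suffixed `tre:.lu:.fa.ke` (4 syllables):
  Weights: 2 lu: H, 3 fa L, 4 ke L.
  The penult (syllable 3, fa) is light, so stress falls on the antepenult (syllable 2, lu:).
  → primary stress on syllable 2.

no: stays on 2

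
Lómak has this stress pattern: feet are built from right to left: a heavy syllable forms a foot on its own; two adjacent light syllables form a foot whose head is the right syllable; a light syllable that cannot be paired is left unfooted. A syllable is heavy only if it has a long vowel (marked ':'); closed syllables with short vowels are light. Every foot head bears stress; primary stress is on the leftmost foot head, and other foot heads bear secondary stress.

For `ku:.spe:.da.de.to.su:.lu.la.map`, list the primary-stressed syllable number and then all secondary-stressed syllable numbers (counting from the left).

Weights: 1 ku: H, 2 spe: H, 3 da L, 4 de L, 5 to L, 6 su: H, 7 lu L, 8 la L, 9 map L.
Parse right to left (heavy = foot alone; LL = one foot; stranded L unfooted): (ˈku:) (ˈspe:) da (de.ˈto) (ˈsu:) lu (la.ˈmap).
Foot heads: 1, 2, 5, 6, 9.
Primary stress on the leftmost head = syllable 1.
Secondary stress on 2, 5, 6, 9: ˈku:.ˌspe:.da.de.ˌto.ˌsu:.lu.la.ˌmap.

primary 1, secondary 2, 5, 6, 9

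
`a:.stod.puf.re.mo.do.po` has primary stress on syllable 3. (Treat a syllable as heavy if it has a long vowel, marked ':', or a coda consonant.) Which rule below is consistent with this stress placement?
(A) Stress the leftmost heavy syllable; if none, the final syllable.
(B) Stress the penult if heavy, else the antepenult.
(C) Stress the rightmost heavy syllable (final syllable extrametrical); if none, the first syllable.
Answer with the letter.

C

Rule A → syllable 1 (observed: 3).
Rule B → syllable 5 (observed: 3).
Rule C → syllable 3 ✓.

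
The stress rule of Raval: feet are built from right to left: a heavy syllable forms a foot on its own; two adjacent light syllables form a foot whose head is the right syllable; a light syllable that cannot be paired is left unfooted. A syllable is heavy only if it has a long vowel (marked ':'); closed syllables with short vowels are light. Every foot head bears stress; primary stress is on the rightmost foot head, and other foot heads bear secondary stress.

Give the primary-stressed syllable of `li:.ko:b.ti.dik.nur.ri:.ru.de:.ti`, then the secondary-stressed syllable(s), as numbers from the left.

Weights: 1 li: H, 2 ko:b H, 3 ti L, 4 dik L, 5 nur L, 6 ri: H, 7 ru L, 8 de: H, 9 ti L.
Parse right to left (heavy = foot alone; LL = one foot; stranded L unfooted): (ˈli:) (ˈko:b) ti (dik.ˈnur) (ˈri:) ru (ˈde:) ti.
Foot heads: 1, 2, 5, 6, 8.
Primary stress on the rightmost head = syllable 8.
Secondary stress on 1, 2, 5, 6: ˌli:.ˌko:b.ti.dik.ˌnur.ˌri:.ru.ˈde:.ti.

primary 8, secondary 1, 2, 5, 6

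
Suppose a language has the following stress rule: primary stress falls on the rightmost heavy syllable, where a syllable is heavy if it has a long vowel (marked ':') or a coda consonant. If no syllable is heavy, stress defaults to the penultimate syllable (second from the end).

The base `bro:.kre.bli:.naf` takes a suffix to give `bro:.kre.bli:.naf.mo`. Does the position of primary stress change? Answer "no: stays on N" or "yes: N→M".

Base `bro:.kre.bli:.naf` (4 syllables):
  Weights: 1 bro: H, 2 kre L, 3 bli: H, 4 naf H.
  Heavy syllables in the domain: 1, 3, 4. The rightmost is syllable 4 (naf).
  → primary stress on syllable 4.
Suffixed `bro:.kre.bli:.naf.mo` (5 syllables):
  Weights: 1 bro: H, 2 kre L, 3 bli: H, 4 naf H, 5 mo L.
  Heavy syllables in the domain: 1, 3, 4. The rightmost is syllable 4 (naf).
  → primary stress on syllable 4.

no: stays on 4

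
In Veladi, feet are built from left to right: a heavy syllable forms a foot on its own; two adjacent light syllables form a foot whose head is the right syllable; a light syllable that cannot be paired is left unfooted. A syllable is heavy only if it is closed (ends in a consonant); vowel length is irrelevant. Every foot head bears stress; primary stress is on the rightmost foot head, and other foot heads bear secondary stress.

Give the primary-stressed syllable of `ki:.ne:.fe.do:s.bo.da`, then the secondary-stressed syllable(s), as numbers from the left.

primary 6, secondary 2, 4

Weights: 1 ki: L, 2 ne: L, 3 fe L, 4 do:s H, 5 bo L, 6 da L.
Parse left to right (heavy = foot alone; LL = one foot; stranded L unfooted): (ki:.ˈne:) fe (ˈdo:s) (bo.ˈda).
Foot heads: 2, 4, 6.
Primary stress on the rightmost head = syllable 6.
Secondary stress on 2, 4: ki:.ˌne:.fe.ˌdo:s.bo.ˈda.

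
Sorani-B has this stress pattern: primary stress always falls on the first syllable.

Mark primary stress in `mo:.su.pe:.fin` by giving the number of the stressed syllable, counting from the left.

The word has 4 syllables; the first syllable is syllable 1 (mo:).
Primary stress: syllable 1 → ˈmo:.su.pe:.fin.

1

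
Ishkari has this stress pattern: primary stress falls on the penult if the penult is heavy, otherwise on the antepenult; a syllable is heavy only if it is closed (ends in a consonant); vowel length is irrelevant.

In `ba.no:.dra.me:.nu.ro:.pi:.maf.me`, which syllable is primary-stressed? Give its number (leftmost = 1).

8

Weights: 7 pi: L, 8 maf H, 9 me L.
The penult (syllable 8, maf) is heavy, so it takes stress.
Primary stress: syllable 8 → ba.no:.dra.me:.nu.ro:.pi:.ˈmaf.me.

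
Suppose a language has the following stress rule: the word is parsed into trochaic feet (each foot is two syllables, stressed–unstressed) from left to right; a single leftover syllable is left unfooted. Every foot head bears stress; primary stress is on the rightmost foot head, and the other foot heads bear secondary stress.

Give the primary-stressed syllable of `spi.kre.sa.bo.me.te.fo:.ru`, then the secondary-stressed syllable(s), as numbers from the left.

Parse left to right into trochaic (ˈσσ) feet: (ˈspi.kre) (ˈsa.bo) (ˈme.te) (ˈfo:.ru).
Foot heads (stressed positions): 1, 3, 5, 7.
End Rule Rightmost: primary stress on the rightmost head = syllable 7.
Secondary stress on 1, 3, 5: ˌspi.kre.ˌsa.bo.ˌme.te.ˈfo:.ru.

primary 7, secondary 1, 3, 5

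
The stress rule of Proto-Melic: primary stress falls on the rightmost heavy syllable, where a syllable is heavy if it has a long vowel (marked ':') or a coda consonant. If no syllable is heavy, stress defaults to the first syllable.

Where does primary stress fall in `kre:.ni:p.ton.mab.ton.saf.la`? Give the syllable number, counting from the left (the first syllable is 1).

Weights: 1 kre: H, 2 ni:p H, 3 ton H, 4 mab H, 5 ton H, 6 saf H, 7 la L.
Heavy syllables in the domain: 1, 2, 3, 4, 5, 6. The rightmost is syllable 6 (saf).
Primary stress: syllable 6 → kre:.ni:p.ton.mab.ton.ˈsaf.la.

6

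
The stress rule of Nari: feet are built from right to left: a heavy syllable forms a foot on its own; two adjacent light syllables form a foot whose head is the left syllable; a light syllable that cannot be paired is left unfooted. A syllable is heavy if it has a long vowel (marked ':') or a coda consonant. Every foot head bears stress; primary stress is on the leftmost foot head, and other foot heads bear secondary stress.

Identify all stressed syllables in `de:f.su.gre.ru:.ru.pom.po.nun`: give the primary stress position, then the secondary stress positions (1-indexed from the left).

Weights: 1 de:f H, 2 su L, 3 gre L, 4 ru: H, 5 ru L, 6 pom H, 7 po L, 8 nun H.
Parse right to left (heavy = foot alone; LL = one foot; stranded L unfooted): (ˈde:f) (ˈsu.gre) (ˈru:) ru (ˈpom) po (ˈnun).
Foot heads: 1, 2, 4, 6, 8.
Primary stress on the leftmost head = syllable 1.
Secondary stress on 2, 4, 6, 8: ˈde:f.ˌsu.gre.ˌru:.ru.ˌpom.po.ˌnun.

primary 1, secondary 2, 4, 6, 8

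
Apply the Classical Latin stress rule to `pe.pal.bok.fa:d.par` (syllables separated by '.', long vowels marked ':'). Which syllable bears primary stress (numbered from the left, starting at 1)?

4

Classical Latin: stress the penult if heavy (long vowel or closed), else the antepenult.
Weights: 3 bok H, 4 fa:d H, 5 par H.
The penult (syllable 4, fa:d) is heavy, so it takes stress.
Stress on syllable 4: pe.pal.bok.ˈfa:d.par.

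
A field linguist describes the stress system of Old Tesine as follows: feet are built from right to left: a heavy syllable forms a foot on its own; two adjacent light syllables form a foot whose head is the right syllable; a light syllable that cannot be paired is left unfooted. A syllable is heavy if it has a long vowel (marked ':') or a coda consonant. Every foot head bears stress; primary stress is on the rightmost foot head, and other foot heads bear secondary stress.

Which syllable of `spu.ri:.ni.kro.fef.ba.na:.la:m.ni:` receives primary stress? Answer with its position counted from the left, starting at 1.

Weights: 1 spu L, 2 ri: H, 3 ni L, 4 kro L, 5 fef H, 6 ba L, 7 na: H, 8 la:m H, 9 ni: H.
Parse right to left (heavy = foot alone; LL = one foot; stranded L unfooted): spu (ˈri:) (ni.ˈkro) (ˈfef) ba (ˈna:) (ˈla:m) (ˈni:).
Foot heads: 2, 4, 5, 7, 8, 9.
Primary stress on the rightmost head = syllable 9.
Primary stress: syllable 9 → spu.ri:.ni.kro.fef.ba.na:.la:m.ˈni:.

9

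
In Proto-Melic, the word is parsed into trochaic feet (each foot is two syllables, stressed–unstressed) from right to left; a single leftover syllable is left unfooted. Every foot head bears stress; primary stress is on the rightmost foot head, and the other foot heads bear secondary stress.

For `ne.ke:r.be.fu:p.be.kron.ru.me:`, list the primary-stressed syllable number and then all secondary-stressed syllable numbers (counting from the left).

Parse right to left into trochaic (ˈσσ) feet: (ˈne.ke:r) (ˈbe.fu:p) (ˈbe.kron) (ˈru.me:).
Foot heads (stressed positions): 1, 3, 5, 7.
End Rule Rightmost: primary stress on the rightmost head = syllable 7.
Secondary stress on 1, 3, 5: ˌne.ke:r.ˌbe.fu:p.ˌbe.kron.ˈru.me:.

primary 7, secondary 1, 3, 5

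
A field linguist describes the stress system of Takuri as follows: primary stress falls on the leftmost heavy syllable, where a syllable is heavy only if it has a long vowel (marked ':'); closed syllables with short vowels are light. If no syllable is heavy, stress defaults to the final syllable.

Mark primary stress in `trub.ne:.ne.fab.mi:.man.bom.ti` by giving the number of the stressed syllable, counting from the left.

Weights: 1 trub L, 2 ne: H, 3 ne L, 4 fab L, 5 mi: H, 6 man L, 7 bom L, 8 ti L.
Heavy syllables in the domain: 2, 5. The leftmost is syllable 2 (ne:).
Primary stress: syllable 2 → trub.ˈne:.ne.fab.mi:.man.bom.ti.

2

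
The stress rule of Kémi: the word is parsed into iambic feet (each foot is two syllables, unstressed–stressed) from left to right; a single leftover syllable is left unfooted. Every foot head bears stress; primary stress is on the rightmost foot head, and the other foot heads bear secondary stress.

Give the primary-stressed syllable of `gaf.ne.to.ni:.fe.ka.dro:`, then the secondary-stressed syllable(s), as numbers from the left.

primary 6, secondary 2, 4

Parse left to right into iambic (σˈσ) feet: (gaf.ˈne) (to.ˈni:) (fe.ˈka) dro:. Syllable 7 is left unfooted.
Foot heads (stressed positions): 2, 4, 6.
End Rule Rightmost: primary stress on the rightmost head = syllable 6.
Secondary stress on 2, 4: gaf.ˌne.to.ˌni:.fe.ˈka.dro:.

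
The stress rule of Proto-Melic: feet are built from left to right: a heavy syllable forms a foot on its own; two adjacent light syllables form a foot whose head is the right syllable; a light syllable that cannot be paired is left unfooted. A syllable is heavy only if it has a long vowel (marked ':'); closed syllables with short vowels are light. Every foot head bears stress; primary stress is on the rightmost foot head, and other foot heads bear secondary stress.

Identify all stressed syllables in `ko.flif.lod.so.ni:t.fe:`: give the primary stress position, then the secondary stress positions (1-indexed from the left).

primary 6, secondary 2, 4, 5

Weights: 1 ko L, 2 flif L, 3 lod L, 4 so L, 5 ni:t H, 6 fe: H.
Parse left to right (heavy = foot alone; LL = one foot; stranded L unfooted): (ko.ˈflif) (lod.ˈso) (ˈni:t) (ˈfe:).
Foot heads: 2, 4, 5, 6.
Primary stress on the rightmost head = syllable 6.
Secondary stress on 2, 4, 5: ko.ˌflif.lod.ˌso.ˌni:t.ˈfe:.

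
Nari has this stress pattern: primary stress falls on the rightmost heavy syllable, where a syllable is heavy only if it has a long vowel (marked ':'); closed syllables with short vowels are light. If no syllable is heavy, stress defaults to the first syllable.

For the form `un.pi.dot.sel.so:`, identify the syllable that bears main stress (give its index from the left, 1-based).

Weights: 1 un L, 2 pi L, 3 dot L, 4 sel L, 5 so: H.
Heavy syllables in the domain: 5. The rightmost is syllable 5 (so:).
Primary stress: syllable 5 → un.pi.dot.sel.ˈso:.

5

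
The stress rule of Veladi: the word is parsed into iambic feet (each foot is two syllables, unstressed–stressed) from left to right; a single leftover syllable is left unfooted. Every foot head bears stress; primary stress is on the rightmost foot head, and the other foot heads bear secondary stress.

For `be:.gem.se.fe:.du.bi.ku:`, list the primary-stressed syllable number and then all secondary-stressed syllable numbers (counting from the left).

primary 6, secondary 2, 4

Parse left to right into iambic (σˈσ) feet: (be:.ˈgem) (se.ˈfe:) (du.ˈbi) ku:. Syllable 7 is left unfooted.
Foot heads (stressed positions): 2, 4, 6.
End Rule Rightmost: primary stress on the rightmost head = syllable 6.
Secondary stress on 2, 4: be:.ˌgem.se.ˌfe:.du.ˈbi.ku:.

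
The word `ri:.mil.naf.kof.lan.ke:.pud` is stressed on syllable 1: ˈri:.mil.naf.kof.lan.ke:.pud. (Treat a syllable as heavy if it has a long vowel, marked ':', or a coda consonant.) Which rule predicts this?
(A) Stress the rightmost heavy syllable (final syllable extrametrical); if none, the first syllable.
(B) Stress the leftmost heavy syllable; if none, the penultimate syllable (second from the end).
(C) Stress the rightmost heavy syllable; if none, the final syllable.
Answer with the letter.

B

Rule A → syllable 6 (observed: 1).
Rule B → syllable 1 ✓.
Rule C → syllable 7 (observed: 1).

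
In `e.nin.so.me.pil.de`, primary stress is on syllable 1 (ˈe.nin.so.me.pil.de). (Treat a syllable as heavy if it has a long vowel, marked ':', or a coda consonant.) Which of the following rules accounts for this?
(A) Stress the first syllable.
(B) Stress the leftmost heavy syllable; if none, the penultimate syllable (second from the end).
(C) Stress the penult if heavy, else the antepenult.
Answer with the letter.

Rule A → syllable 1 ✓.
Rule B → syllable 2 (observed: 1).
Rule C → syllable 5 (observed: 1).

A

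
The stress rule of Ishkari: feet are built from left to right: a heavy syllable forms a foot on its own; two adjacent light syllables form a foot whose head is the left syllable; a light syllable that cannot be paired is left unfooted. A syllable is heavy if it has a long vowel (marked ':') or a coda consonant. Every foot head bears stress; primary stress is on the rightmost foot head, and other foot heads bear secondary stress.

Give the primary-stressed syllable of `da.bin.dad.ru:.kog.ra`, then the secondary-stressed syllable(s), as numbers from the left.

primary 5, secondary 2, 3, 4

Weights: 1 da L, 2 bin H, 3 dad H, 4 ru: H, 5 kog H, 6 ra L.
Parse left to right (heavy = foot alone; LL = one foot; stranded L unfooted): da (ˈbin) (ˈdad) (ˈru:) (ˈkog) ra.
Foot heads: 2, 3, 4, 5.
Primary stress on the rightmost head = syllable 5.
Secondary stress on 2, 3, 4: da.ˌbin.ˌdad.ˌru:.ˈkog.ra.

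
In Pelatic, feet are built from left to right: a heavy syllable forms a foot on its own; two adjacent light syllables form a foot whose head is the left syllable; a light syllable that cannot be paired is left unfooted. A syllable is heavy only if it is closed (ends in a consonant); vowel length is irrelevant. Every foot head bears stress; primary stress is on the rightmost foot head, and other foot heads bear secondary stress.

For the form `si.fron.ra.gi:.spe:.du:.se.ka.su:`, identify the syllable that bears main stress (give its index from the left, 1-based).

Weights: 1 si L, 2 fron H, 3 ra L, 4 gi: L, 5 spe: L, 6 du: L, 7 se L, 8 ka L, 9 su: L.
Parse left to right (heavy = foot alone; LL = one foot; stranded L unfooted): si (ˈfron) (ˈra.gi:) (ˈspe:.du:) (ˈse.ka) su:.
Foot heads: 2, 3, 5, 7.
Primary stress on the rightmost head = syllable 7.
Primary stress: syllable 7 → si.fron.ra.gi:.spe:.du:.ˈse.ka.su:.

7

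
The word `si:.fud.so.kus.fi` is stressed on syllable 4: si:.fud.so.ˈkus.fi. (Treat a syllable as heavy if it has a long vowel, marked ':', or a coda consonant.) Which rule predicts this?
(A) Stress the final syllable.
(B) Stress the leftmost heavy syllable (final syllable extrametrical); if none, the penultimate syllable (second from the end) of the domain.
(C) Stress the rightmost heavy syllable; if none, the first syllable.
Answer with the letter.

Rule A → syllable 5 (observed: 4).
Rule B → syllable 1 (observed: 4).
Rule C → syllable 4 ✓.

C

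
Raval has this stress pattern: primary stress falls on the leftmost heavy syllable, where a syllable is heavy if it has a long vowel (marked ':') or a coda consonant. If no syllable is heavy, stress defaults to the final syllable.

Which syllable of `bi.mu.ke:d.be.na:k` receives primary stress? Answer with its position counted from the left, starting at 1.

Weights: 1 bi L, 2 mu L, 3 ke:d H, 4 be L, 5 na:k H.
Heavy syllables in the domain: 3, 5. The leftmost is syllable 3 (ke:d).
Primary stress: syllable 3 → bi.mu.ˈke:d.be.na:k.

3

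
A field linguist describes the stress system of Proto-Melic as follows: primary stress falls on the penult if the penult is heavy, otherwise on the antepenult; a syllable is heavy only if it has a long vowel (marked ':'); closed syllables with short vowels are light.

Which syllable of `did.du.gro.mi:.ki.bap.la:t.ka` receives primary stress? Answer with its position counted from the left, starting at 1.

Weights: 6 bap L, 7 la:t H, 8 ka L.
The penult (syllable 7, la:t) is heavy, so it takes stress.
Primary stress: syllable 7 → did.du.gro.mi:.ki.bap.ˈla:t.ka.

7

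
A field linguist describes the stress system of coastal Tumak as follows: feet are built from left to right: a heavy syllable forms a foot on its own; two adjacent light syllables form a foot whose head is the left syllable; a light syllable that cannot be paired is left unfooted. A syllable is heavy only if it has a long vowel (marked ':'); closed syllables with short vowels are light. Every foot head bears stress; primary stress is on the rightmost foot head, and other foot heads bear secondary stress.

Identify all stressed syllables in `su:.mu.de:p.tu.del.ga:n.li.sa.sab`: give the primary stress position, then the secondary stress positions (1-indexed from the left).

primary 7, secondary 1, 3, 4, 6

Weights: 1 su: H, 2 mu L, 3 de:p H, 4 tu L, 5 del L, 6 ga:n H, 7 li L, 8 sa L, 9 sab L.
Parse left to right (heavy = foot alone; LL = one foot; stranded L unfooted): (ˈsu:) mu (ˈde:p) (ˈtu.del) (ˈga:n) (ˈli.sa) sab.
Foot heads: 1, 3, 4, 6, 7.
Primary stress on the rightmost head = syllable 7.
Secondary stress on 1, 3, 4, 6: ˌsu:.mu.ˌde:p.ˌtu.del.ˌga:n.ˈli.sa.sab.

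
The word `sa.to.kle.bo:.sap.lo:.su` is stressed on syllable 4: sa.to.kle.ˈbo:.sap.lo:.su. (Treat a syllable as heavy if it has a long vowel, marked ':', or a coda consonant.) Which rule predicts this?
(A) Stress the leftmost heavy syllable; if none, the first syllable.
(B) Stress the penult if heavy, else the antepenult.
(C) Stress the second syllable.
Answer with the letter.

Rule A → syllable 4 ✓.
Rule B → syllable 6 (observed: 4).
Rule C → syllable 2 (observed: 4).

A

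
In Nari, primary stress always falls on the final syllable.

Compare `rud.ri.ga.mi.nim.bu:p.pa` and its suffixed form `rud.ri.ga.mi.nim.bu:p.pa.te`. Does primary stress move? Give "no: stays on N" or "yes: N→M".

Base `rud.ri.ga.mi.nim.bu:p.pa` (7 syllables):
  The word has 7 syllables; the final syllable is syllable 7 (pa).
  → primary stress on syllable 7.
Suffixed `rud.ri.ga.mi.nim.bu:p.pa.te` (8 syllables):
  The word has 8 syllables; the final syllable is syllable 8 (te).
  → primary stress on syllable 8.

yes: 7→8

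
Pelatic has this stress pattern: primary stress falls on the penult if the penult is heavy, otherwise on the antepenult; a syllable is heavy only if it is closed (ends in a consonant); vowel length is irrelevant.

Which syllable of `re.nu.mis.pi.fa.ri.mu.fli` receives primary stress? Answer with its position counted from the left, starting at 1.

Weights: 6 ri L, 7 mu L, 8 fli L.
The penult (syllable 7, mu) is light, so stress falls on the antepenult (syllable 6, ri).
Primary stress: syllable 6 → re.nu.mis.pi.fa.ˈri.mu.fli.

6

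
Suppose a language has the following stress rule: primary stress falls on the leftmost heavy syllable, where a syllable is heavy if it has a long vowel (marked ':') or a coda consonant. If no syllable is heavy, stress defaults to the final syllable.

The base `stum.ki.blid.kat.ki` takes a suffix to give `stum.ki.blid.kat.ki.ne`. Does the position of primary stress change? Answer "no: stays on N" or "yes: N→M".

no: stays on 1

Base `stum.ki.blid.kat.ki` (5 syllables):
  Weights: 1 stum H, 2 ki L, 3 blid H, 4 kat H, 5 ki L.
  Heavy syllables in the domain: 1, 3, 4. The leftmost is syllable 1 (stum).
  → primary stress on syllable 1.
Suffixed `stum.ki.blid.kat.ki.ne` (6 syllables):
  Weights: 1 stum H, 2 ki L, 3 blid H, 4 kat H, 5 ki L, 6 ne L.
  Heavy syllables in the domain: 1, 3, 4. The leftmost is syllable 1 (stum).
  → primary stress on syllable 1.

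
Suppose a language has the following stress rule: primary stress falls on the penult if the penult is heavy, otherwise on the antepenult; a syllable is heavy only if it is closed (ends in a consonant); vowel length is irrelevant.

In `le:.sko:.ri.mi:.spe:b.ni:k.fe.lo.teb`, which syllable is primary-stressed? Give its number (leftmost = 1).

7

Weights: 7 fe L, 8 lo L, 9 teb H.
The penult (syllable 8, lo) is light, so stress falls on the antepenult (syllable 7, fe).
Primary stress: syllable 7 → le:.sko:.ri.mi:.spe:b.ni:k.ˈfe.lo.teb.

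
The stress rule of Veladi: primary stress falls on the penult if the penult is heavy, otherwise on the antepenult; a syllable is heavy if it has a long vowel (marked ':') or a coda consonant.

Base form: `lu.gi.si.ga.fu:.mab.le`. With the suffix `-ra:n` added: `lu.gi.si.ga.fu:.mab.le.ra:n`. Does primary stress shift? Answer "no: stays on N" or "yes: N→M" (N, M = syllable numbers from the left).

Base `lu.gi.si.ga.fu:.mab.le` (7 syllables):
  Weights: 5 fu: H, 6 mab H, 7 le L.
  The penult (syllable 6, mab) is heavy, so it takes stress.
  → primary stress on syllable 6.
Suffixed `lu.gi.si.ga.fu:.mab.le.ra:n` (8 syllables):
  Weights: 6 mab H, 7 le L, 8 ra:n H.
  The penult (syllable 7, le) is light, so stress falls on the antepenult (syllable 6, mab).
  → primary stress on syllable 6.

no: stays on 6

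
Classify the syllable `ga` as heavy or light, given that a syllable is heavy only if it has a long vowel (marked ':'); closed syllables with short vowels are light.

`ga`: short vowel, open (no coda). Short vowel → light.

light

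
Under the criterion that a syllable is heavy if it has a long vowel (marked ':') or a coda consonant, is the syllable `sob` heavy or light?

heavy

`sob`: short vowel, closed (coda /b/). Closed → heavy.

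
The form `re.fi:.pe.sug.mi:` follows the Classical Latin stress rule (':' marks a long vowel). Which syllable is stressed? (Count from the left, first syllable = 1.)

Classical Latin: stress the penult if heavy (long vowel or closed), else the antepenult.
Weights: 3 pe L, 4 sug H, 5 mi: H.
The penult (syllable 4, sug) is heavy, so it takes stress.
Stress on syllable 4: re.fi:.pe.ˈsug.mi:.

4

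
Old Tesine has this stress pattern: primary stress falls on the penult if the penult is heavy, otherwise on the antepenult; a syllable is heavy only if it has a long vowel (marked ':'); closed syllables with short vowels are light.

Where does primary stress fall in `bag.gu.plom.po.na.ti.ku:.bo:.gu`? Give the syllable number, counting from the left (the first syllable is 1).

Weights: 7 ku: H, 8 bo: H, 9 gu L.
The penult (syllable 8, bo:) is heavy, so it takes stress.
Primary stress: syllable 8 → bag.gu.plom.po.na.ti.ku:.ˈbo:.gu.

8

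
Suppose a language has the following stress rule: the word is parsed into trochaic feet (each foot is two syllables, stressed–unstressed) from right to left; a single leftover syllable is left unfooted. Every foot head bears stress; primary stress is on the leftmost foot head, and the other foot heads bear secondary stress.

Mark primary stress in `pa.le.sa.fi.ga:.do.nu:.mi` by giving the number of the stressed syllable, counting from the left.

1

Parse right to left into trochaic (ˈσσ) feet: (ˈpa.le) (ˈsa.fi) (ˈga:.do) (ˈnu:.mi).
Foot heads (stressed positions): 1, 3, 5, 7.
End Rule Leftmost: primary stress on the leftmost head = syllable 1.
Primary stress: syllable 1 → ˈpa.le.sa.fi.ga:.do.nu:.mi.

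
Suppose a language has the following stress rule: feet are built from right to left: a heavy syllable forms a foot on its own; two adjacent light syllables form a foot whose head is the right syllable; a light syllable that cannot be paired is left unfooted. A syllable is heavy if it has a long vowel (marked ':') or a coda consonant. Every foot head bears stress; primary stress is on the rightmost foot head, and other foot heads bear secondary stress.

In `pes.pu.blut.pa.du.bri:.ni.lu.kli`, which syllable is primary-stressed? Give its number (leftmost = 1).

Weights: 1 pes H, 2 pu L, 3 blut H, 4 pa L, 5 du L, 6 bri: H, 7 ni L, 8 lu L, 9 kli L.
Parse right to left (heavy = foot alone; LL = one foot; stranded L unfooted): (ˈpes) pu (ˈblut) (pa.ˈdu) (ˈbri:) ni (lu.ˈkli).
Foot heads: 1, 3, 5, 6, 9.
Primary stress on the rightmost head = syllable 9.
Primary stress: syllable 9 → pes.pu.blut.pa.du.bri:.ni.lu.ˈkli.

9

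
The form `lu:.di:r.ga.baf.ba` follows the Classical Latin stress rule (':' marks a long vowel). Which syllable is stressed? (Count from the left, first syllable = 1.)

Classical Latin: stress the penult if heavy (long vowel or closed), else the antepenult.
Weights: 3 ga L, 4 baf H, 5 ba L.
The penult (syllable 4, baf) is heavy, so it takes stress.
Stress on syllable 4: lu:.di:r.ga.ˈbaf.ba.

4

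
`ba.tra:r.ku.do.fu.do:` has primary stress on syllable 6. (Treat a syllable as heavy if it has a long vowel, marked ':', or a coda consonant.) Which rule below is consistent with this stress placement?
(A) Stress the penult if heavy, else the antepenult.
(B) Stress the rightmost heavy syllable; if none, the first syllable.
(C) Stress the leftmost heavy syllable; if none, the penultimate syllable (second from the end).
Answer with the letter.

B

Rule A → syllable 4 (observed: 6).
Rule B → syllable 6 ✓.
Rule C → syllable 2 (observed: 6).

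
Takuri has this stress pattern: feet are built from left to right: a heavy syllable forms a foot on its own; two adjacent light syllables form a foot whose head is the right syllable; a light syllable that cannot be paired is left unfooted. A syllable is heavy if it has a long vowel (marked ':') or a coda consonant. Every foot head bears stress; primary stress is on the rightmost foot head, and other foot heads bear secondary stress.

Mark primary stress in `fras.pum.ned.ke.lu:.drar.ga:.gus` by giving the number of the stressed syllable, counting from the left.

8

Weights: 1 fras H, 2 pum H, 3 ned H, 4 ke L, 5 lu: H, 6 drar H, 7 ga: H, 8 gus H.
Parse left to right (heavy = foot alone; LL = one foot; stranded L unfooted): (ˈfras) (ˈpum) (ˈned) ke (ˈlu:) (ˈdrar) (ˈga:) (ˈgus).
Foot heads: 1, 2, 3, 5, 6, 7, 8.
Primary stress on the rightmost head = syllable 8.
Primary stress: syllable 8 → fras.pum.ned.ke.lu:.drar.ga:.ˈgus.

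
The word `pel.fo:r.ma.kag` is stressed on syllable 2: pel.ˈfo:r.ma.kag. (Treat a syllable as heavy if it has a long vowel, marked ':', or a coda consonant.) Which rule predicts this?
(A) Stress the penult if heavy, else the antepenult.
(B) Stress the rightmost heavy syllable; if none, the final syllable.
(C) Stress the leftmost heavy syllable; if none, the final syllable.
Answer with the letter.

Rule A → syllable 2 ✓.
Rule B → syllable 4 (observed: 2).
Rule C → syllable 1 (observed: 2).

A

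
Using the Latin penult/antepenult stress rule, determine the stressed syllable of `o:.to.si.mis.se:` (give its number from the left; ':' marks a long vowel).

4

Classical Latin: stress the penult if heavy (long vowel or closed), else the antepenult.
Weights: 3 si L, 4 mis H, 5 se: H.
The penult (syllable 4, mis) is heavy, so it takes stress.
Stress on syllable 4: o:.to.si.ˈmis.se:.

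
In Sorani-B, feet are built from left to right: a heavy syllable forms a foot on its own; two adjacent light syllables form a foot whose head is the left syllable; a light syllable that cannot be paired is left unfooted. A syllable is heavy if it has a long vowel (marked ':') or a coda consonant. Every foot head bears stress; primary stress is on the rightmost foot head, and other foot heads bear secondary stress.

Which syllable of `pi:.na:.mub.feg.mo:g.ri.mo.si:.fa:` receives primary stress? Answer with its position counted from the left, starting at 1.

Weights: 1 pi: H, 2 na: H, 3 mub H, 4 feg H, 5 mo:g H, 6 ri L, 7 mo L, 8 si: H, 9 fa: H.
Parse left to right (heavy = foot alone; LL = one foot; stranded L unfooted): (ˈpi:) (ˈna:) (ˈmub) (ˈfeg) (ˈmo:g) (ˈri.mo) (ˈsi:) (ˈfa:).
Foot heads: 1, 2, 3, 4, 5, 6, 8, 9.
Primary stress on the rightmost head = syllable 9.
Primary stress: syllable 9 → pi:.na:.mub.feg.mo:g.ri.mo.si:.ˈfa:.

9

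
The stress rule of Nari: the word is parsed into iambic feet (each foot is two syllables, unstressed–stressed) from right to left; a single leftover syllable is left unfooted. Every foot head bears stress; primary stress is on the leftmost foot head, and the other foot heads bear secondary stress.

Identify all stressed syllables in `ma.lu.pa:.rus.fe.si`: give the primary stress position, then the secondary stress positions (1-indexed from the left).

Parse right to left into iambic (σˈσ) feet: (ma.ˈlu) (pa:.ˈrus) (fe.ˈsi).
Foot heads (stressed positions): 2, 4, 6.
End Rule Leftmost: primary stress on the leftmost head = syllable 2.
Secondary stress on 4, 6: ma.ˈlu.pa:.ˌrus.fe.ˌsi.

primary 2, secondary 4, 6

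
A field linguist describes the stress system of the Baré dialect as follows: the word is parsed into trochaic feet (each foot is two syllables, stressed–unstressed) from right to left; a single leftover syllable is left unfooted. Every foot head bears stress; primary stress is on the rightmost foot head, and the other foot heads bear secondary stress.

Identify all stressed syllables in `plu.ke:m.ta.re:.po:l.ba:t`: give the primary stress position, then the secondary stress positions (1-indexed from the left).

primary 5, secondary 1, 3

Parse right to left into trochaic (ˈσσ) feet: (ˈplu.ke:m) (ˈta.re:) (ˈpo:l.ba:t).
Foot heads (stressed positions): 1, 3, 5.
End Rule Rightmost: primary stress on the rightmost head = syllable 5.
Secondary stress on 1, 3: ˌplu.ke:m.ˌta.re:.ˈpo:l.ba:t.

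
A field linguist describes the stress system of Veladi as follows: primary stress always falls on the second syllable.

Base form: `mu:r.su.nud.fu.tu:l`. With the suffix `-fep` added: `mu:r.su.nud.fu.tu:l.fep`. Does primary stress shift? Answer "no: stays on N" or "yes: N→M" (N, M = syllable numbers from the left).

Base `mu:r.su.nud.fu.tu:l` (5 syllables):
  The word has 5 syllables; the second syllable is syllable 2 (su).
  → primary stress on syllable 2.
Suffixed `mu:r.su.nud.fu.tu:l.fep` (6 syllables):
  The word has 6 syllables; the second syllable is syllable 2 (su).
  → primary stress on syllable 2.

no: stays on 2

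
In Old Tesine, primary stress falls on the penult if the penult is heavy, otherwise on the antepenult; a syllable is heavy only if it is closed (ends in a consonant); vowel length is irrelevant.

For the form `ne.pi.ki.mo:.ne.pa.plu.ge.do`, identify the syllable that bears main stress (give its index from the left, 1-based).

7

Weights: 7 plu L, 8 ge L, 9 do L.
The penult (syllable 8, ge) is light, so stress falls on the antepenult (syllable 7, plu).
Primary stress: syllable 7 → ne.pi.ki.mo:.ne.pa.ˈplu.ge.do.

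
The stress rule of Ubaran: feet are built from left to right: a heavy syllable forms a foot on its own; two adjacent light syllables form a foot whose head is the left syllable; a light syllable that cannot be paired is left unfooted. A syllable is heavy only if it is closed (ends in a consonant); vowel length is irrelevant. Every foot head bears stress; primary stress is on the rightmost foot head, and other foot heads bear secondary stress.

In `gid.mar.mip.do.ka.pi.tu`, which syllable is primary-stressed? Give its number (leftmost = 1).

Weights: 1 gid H, 2 mar H, 3 mip H, 4 do L, 5 ka L, 6 pi L, 7 tu L.
Parse left to right (heavy = foot alone; LL = one foot; stranded L unfooted): (ˈgid) (ˈmar) (ˈmip) (ˈdo.ka) (ˈpi.tu).
Foot heads: 1, 2, 3, 4, 6.
Primary stress on the rightmost head = syllable 6.
Primary stress: syllable 6 → gid.mar.mip.do.ka.ˈpi.tu.

6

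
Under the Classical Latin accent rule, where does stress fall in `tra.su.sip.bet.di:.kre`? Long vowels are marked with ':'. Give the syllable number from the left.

5

Classical Latin: stress the penult if heavy (long vowel or closed), else the antepenult.
Weights: 4 bet H, 5 di: H, 6 kre L.
The penult (syllable 5, di:) is heavy, so it takes stress.
Stress on syllable 5: tra.su.sip.bet.ˈdi:.kre.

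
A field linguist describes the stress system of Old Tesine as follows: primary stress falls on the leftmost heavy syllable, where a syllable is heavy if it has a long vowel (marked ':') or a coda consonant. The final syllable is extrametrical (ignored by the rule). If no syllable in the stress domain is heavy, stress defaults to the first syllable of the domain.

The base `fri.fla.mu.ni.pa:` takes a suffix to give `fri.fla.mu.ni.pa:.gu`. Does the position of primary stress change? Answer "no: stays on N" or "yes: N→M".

yes: 1→5

Base `fri.fla.mu.ni.pa:` (5 syllables):
  The final syllable (5, pa:) is extrametrical; the stress domain is syllables 1–4.
  Weights: 1 fri L, 2 fla L, 3 mu L, 4 ni L.
  No heavy syllable in the domain; default to the first syllable of the domain = syllable 1.
  → primary stress on syllable 1.
Suffixed `fri.fla.mu.ni.pa:.gu` (6 syllables):
  The final syllable (6, gu) is extrametrical; the stress domain is syllables 1–5.
  Weights: 1 fri L, 2 fla L, 3 mu L, 4 ni L, 5 pa: H.
  Heavy syllables in the domain: 5. The leftmost is syllable 5 (pa:).
  → primary stress on syllable 5.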